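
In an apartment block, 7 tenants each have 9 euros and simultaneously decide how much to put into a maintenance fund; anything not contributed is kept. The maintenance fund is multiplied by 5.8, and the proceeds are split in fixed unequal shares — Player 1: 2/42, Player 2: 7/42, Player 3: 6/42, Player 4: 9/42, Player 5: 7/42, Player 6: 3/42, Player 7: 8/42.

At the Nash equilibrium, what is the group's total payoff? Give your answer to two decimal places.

For player j, contributing a unit is worthwhile iff 5.8 × (j's share) ≥ 1, i.e. iff j's share is at least 0.1724.
Player 4 and Player 7 clear that bar, contributing 9 each; the remaining 5 contribute 0. Total contributed: 18.
The maintenance fund pays out 5.8 × 18 = 104.40 in total (split across the unequal shares, but the aggregate is all that matters for the group sum).
The 5 free-riders keep 9 each, adding 45. Group total = 45 + 104.40 = 149.40.

149.40 euros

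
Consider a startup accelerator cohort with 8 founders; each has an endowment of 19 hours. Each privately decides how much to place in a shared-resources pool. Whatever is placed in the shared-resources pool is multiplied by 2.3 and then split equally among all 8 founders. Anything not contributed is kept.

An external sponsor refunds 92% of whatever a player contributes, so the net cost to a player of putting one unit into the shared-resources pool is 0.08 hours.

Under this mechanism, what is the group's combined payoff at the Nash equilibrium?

With the mechanism, a contributed unit returns (2.3/8) / 0.08 = 3.5938 per unit of net cost to the contributor — now above 1 — so contributing fully is weakly dominant for every player.
So the Nash equilibrium is full contribution by all 8; the group earns 8 × (19 × 0.92 + 2.3 × 19) = 489.44.

489.44 hours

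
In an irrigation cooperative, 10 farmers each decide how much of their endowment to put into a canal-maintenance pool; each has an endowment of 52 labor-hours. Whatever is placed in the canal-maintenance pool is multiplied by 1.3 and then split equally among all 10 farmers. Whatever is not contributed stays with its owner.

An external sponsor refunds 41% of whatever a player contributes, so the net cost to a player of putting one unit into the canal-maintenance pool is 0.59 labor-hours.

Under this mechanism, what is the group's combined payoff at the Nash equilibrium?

The effective private return is (1.3/10) / 0.59 = 0.2203, which is still under 1, so the mechanism doesn't change anyone's dominant strategy: zero contribution.
At the Nash equilibrium no one contributes; group total payoff = 10 × 52 = 520.

520.00 labor-hours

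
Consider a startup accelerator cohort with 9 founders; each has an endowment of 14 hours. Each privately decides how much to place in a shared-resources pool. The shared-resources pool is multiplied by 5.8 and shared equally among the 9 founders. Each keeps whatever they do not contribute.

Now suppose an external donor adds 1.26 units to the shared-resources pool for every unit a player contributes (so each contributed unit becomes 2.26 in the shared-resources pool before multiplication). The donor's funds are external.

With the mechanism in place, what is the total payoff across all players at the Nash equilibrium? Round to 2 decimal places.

With the mechanism, a contributed unit returns 5.8 × 2.26 / 9 = 1.4564 per unit of net cost to the contributor — now above 1 — so contributing fully is weakly dominant for every player.
So the Nash equilibrium is full contribution by all 9; the group earns 5.8 × 2.26 × 126 = 1651.61.

1651.61 hours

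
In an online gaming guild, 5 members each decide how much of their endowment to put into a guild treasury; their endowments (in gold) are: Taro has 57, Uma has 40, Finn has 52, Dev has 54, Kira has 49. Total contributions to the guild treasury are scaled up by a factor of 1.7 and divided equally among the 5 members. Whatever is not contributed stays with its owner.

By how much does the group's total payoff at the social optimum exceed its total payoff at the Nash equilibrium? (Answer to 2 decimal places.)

The private return per contributed unit is 1.7/5 = 0.3400 < 1 for every player regardless of endowment, so the Nash equilibrium is zero contribution and the group total is Σ E_j = 57 + 40 + 52 + 54 + 49 = 252.
Each contributed unit returns 1.700 to the group, so the social optimum is full contribution by everyone: group total = 1.700 × 252 = 428.40.
Efficiency loss = (1.700 − 1) × 252 = 176.40.

176.40 gold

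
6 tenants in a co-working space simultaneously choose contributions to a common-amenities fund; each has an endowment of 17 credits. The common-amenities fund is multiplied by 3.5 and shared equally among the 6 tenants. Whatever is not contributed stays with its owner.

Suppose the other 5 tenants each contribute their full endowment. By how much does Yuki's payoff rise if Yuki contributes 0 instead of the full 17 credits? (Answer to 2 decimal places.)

Switching from a contribution of 17 to 0 lets Yuki keep an extra 17 credits, but lowers the common-amenities fund by 17, which costs Yuki their own share of that drop: 3.5/6 × 17 = 9.92.
Net gain = 17 − 9.92 = 7.08. The private return per contributed unit (0.5833) is below 1, so free-riding is indeed the best response regardless of what the others do.

7.08 credits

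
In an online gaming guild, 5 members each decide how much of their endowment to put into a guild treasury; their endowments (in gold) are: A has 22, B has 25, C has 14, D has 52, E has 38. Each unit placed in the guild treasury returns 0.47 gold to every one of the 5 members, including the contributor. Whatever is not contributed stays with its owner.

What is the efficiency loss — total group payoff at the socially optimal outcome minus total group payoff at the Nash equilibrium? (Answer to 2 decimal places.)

203.85 gold

The private return per contributed unit is 0.47 < 1 for everyone, so the Nash equilibrium is zero contribution and the group total is Σ E_j = 22 + 25 + 14 + 52 + 38 = 151.
Each contributed unit returns 2.350 to the group, so the social optimum is full contribution by everyone: group total = 2.350 × 151 = 354.85.
Efficiency loss = (2.350 − 1) × 151 = 203.85.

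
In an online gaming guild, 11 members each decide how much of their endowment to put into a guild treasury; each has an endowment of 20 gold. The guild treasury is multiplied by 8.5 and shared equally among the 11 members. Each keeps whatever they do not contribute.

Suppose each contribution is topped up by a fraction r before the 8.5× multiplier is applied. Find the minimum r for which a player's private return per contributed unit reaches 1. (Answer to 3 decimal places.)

With matching at rate r, one contributed unit becomes (1 + r) in the guild treasury and returns 8.5 × (1 + r) / 11 to the contributor.
Setting this equal to 1: 1 + r = 11/8.5 = 1.2941.
So the minimum matching rate is r = 1.2941 − 1 = 0.294.

0.294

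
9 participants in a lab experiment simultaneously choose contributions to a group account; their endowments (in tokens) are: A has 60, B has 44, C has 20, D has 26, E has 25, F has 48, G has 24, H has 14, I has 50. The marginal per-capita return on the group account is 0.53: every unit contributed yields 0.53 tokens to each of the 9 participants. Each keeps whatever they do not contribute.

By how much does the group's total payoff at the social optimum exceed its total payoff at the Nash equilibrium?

1172.47 tokens

The private return per contributed unit is 0.53 < 1 for everyone, so the Nash equilibrium is zero contribution and the group total is Σ E_j = 60 + 44 + 20 + 26 + 25 + 48 + 24 + 14 + 50 = 311.
Each contributed unit returns 4.770 to the group, so the social optimum is full contribution by everyone: group total = 4.770 × 311 = 1483.47.
Efficiency loss = (4.770 − 1) × 311 = 1172.47.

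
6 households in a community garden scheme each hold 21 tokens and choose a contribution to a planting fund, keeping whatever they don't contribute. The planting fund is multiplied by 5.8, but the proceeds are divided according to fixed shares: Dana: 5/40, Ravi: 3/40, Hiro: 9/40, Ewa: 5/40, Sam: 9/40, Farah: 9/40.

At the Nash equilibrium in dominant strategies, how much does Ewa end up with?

66.68 tokens

A player with share s gets back 5.8·s per unit contributed, so full contribution is dominant for anyone with s > 1/5.8 = 0.1724 and zero contribution is dominant for anyone below.
The shares above 0.1724 belong to Hiro, Sam and Farah, contributing 21 each; the remaining 3 contribute 0. Total contributed: 63.
Ewa keeps 21 and receives 5.8 × 63 × 5/40 = 45.68 from the planting fund, for a payoff of 66.68.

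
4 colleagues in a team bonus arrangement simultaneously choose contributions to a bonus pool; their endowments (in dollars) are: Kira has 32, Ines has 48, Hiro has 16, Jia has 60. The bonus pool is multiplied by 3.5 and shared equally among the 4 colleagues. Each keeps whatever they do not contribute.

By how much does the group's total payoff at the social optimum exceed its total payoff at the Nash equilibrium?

The private return per contributed unit is 3.5/4 = 0.8750 < 1 for every player regardless of endowment, so the Nash equilibrium is zero contribution and the group total is Σ E_j = 32 + 48 + 16 + 60 = 156.
Each contributed unit returns 3.500 to the group, so the social optimum is full contribution by everyone: group total = 3.500 × 156 = 546.00.
Efficiency loss = (3.500 − 1) × 156 = 390.00.

390.00 dollars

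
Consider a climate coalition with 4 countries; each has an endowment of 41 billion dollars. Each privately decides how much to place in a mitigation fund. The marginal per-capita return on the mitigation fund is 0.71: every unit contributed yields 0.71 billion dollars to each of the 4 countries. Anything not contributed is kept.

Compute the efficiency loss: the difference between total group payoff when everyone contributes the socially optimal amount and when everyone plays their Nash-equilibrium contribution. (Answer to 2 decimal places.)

301.76 billion dollars

The private return per contributed unit is 0.71 < 1, so contributing 0 is dominant for every player. At the Nash equilibrium everyone keeps their 41, and the group total is 4 × 41 = 164.
Each contributed unit returns 2.840 to the group as a whole (0.71 to each of 4 players), which exceeds 1, so the social optimum is full contribution: group total = 2.840 × 164 = 465.76.
Efficiency loss = 465.76 − 164 = 301.76.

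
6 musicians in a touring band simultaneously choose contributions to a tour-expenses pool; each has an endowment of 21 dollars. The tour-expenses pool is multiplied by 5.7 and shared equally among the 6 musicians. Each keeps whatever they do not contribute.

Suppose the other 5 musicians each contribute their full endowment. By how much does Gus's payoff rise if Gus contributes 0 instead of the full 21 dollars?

Switching from a contribution of 21 to 0 lets Gus keep an extra 21 dollars, but lowers the tour-expenses pool by 21, which costs Gus their own share of that drop: 5.7/6 × 21 = 19.95.
Net gain = 21 − 19.95 = 1.05. The private return per contributed unit (0.9500) is below 1, so free-riding is indeed the best response regardless of what the others do.

1.05 dollars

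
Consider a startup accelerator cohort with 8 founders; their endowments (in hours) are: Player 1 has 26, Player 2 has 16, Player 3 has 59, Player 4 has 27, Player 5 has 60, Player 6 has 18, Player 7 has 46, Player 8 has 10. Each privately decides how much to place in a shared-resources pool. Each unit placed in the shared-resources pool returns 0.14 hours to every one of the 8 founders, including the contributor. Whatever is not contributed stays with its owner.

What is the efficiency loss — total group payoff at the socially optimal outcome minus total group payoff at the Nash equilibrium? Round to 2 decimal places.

31.44 hours

The private return per contributed unit is 0.14 < 1 for everyone, so the Nash equilibrium is zero contribution and the group total is Σ E_j = 26 + 16 + 59 + 27 + 60 + 18 + 46 + 10 = 262.
Each contributed unit returns 1.120 to the group, so the social optimum is full contribution by everyone: group total = 1.120 × 262 = 293.44.
Efficiency loss = (1.120 − 1) × 262 = 31.44.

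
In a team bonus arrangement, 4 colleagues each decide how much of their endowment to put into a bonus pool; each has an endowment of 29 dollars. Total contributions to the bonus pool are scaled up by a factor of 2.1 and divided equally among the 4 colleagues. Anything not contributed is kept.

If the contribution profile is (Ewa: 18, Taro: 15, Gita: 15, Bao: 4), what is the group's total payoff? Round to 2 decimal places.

173.20 dollars

Total contributed: 18 + 15 + 15 + 4 = 52; total kept: 4 × 29 − 52 = 64.
The bonus pool pays out 2.1 × 52 = 109.20 in aggregate.
Group total = 64 + 109.20 = 173.20.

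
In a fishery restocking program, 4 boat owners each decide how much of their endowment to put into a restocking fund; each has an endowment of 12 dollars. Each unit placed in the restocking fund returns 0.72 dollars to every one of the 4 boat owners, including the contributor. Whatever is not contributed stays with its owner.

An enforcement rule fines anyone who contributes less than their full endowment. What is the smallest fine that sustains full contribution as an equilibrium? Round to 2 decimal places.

Given the others contribute fully, the best deviation is to contribute 0 (any partial contribution still incurs the fine and gives up units whose private return 0.72 is below 1).
Deviating from 12 to 0 saves 12 dollars but forfeits the deviator's share of the drop in the restocking fund: 0.72 × 12 = 8.64.
So the deviation gain is 12 − 8.64 = 3.36, and the fine must be at least 3.36 dollars to wipe it out.

3.36 dollars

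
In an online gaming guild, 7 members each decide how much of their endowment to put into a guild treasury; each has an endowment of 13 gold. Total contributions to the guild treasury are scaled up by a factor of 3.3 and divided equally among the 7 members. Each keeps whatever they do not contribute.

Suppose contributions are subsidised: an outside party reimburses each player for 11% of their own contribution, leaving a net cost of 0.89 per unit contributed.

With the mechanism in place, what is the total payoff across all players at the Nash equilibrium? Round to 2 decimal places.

Even with the mechanism, each unit contributed returns only (3.3/7) / 0.89 = 0.5297 per unit of net cost, so contributing nothing is still dominant.
Everyone keeps their endowment and the group total is 7 × 13 = 91.

91.00 gold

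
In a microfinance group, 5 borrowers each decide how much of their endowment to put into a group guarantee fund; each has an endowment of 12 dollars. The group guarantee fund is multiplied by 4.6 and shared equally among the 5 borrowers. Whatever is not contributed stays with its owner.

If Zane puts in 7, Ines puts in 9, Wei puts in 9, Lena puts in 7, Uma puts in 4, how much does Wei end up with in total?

36.12 dollars

Total contributed: 7 + 9 + 9 + 7 + 4 = 36.
Each receives 4.6 × 36 / 5 = 33.12 from the group guarantee fund.
Wei keeps 12 − 9 = 3, so Wei's payoff is 3 + 33.12 = 36.12.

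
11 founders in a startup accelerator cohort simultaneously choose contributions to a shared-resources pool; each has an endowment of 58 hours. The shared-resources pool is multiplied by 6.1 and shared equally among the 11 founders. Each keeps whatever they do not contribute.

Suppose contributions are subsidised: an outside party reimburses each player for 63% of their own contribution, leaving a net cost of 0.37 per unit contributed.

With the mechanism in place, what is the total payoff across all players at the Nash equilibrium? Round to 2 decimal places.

With the mechanism, a contributed unit returns (6.1/11) / 0.37 = 1.4988 per unit of net cost to the contributor — now above 1 — so contributing fully is weakly dominant for every player.
At the Nash equilibrium everyone contributes 58. Group total payoff = 11 × (58 × 0.63 + 6.1 × 58) = 4293.74.

4293.74 hours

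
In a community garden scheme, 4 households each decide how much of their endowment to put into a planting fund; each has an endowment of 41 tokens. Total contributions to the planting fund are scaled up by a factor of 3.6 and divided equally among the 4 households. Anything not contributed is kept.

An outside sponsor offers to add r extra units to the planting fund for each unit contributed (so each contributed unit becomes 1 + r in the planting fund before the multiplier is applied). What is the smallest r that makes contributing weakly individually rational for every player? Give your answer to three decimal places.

0.111

With matching at rate r, one contributed unit becomes (1 + r) in the planting fund and returns 3.6 × (1 + r) / 4 to the contributor.
Setting this equal to 1: 1 + r = 4/3.6 = 1.1111.
So the minimum matching rate is r = 1.1111 − 1 = 0.111.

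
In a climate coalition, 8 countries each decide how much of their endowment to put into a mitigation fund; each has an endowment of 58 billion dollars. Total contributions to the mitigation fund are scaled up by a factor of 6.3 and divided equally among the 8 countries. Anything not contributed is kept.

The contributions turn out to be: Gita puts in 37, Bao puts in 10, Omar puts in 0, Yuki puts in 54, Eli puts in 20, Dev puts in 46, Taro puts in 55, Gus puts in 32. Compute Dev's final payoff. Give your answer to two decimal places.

212.03 billion dollars

Total contributed: 37 + 10 + 0 + 54 + 20 + 46 + 55 + 32 = 254.
Each receives 6.3 × 254 / 8 = 200.03 from the mitigation fund.
Dev keeps 58 − 46 = 12, so Dev's payoff is 12 + 200.03 = 212.03.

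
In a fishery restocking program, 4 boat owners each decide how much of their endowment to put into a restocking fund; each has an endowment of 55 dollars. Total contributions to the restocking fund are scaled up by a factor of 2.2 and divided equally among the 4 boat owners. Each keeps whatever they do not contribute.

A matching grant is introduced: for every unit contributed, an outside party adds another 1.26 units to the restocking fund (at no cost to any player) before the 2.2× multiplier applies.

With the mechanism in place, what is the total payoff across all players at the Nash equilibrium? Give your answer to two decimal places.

Under the mechanism each unit contributed yields 2.2 × 2.26 / 4 = 1.2430 back to its contributor per unit of net cost, which exceeds 1, making full contribution the dominant choice for everyone.
So the Nash equilibrium is full contribution by all 4; the group earns 2.2 × 2.26 × 220 = 1093.84.

1093.84 dollars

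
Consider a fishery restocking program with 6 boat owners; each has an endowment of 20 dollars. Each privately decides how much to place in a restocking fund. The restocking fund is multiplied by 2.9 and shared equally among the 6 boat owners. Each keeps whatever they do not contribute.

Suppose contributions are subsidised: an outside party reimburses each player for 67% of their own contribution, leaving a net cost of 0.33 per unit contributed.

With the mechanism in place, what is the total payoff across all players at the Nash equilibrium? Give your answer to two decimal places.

With the mechanism, a contributed unit returns (2.9/6) / 0.33 = 1.4646 per unit of net cost to the contributor — now above 1 — so contributing fully is weakly dominant for every player.
So the Nash equilibrium is full contribution by all 6; the group earns 6 × (20 × 0.67 + 2.9 × 20) = 428.40.

428.40 dollars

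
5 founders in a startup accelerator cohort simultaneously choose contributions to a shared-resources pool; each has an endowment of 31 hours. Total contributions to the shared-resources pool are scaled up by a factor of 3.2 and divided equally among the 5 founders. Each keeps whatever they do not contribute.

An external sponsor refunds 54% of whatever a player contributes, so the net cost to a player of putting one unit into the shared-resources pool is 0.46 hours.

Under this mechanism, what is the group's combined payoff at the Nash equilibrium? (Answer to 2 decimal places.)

579.70 hours

Under the mechanism each unit contributed yields (3.2/5) / 0.46 = 1.3913 back to its contributor per unit of net cost, which exceeds 1, making full contribution the dominant choice for everyone.
At the Nash equilibrium everyone contributes 31. Group total payoff = 5 × (31 × 0.54 + 3.2 × 31) = 579.70.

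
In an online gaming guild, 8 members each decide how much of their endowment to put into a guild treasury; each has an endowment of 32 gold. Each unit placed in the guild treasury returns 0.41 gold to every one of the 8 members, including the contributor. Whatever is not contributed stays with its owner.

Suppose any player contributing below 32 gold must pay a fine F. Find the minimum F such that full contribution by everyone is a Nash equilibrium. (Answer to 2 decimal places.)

18.88 gold

Given the others contribute fully, the best deviation is to contribute 0 (any partial contribution still incurs the fine and gives up units whose private return 0.41 is below 1).
Deviating from 32 to 0 saves 32 gold but forfeits the deviator's share of the drop in the guild treasury: 0.41 × 32 = 13.12.
So the deviation gain is 32 − 13.12 = 18.88, and the fine must be at least 18.88 gold to wipe it out.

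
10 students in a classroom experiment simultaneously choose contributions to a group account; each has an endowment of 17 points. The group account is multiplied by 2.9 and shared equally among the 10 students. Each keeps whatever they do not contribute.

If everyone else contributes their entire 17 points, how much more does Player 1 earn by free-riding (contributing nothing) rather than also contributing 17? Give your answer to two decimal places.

12.07 points

Switching from a contribution of 17 to 0 lets Player 1 keep an extra 17 points, but lowers the group account by 17, which costs Player 1 their own share of that drop: 2.9/10 × 17 = 4.93.
Net gain = 17 − 4.93 = 12.07. The private return per contributed unit (0.2900) is below 1, so free-riding is indeed the best response regardless of what the others do.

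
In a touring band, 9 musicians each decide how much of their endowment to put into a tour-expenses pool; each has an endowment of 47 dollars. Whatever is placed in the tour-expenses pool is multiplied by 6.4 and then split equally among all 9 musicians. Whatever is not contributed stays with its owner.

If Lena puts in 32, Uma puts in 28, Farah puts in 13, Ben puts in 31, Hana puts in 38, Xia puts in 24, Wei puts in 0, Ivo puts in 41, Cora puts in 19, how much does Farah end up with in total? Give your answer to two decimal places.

194.71 dollars

Total contributed: 32 + 28 + 13 + 31 + 38 + 24 + 0 + 41 + 19 = 226.
Each receives 6.4 × 226 / 9 = 160.71 from the tour-expenses pool.
Farah keeps 47 − 13 = 34, so Farah's payoff is 34 + 160.71 = 194.71.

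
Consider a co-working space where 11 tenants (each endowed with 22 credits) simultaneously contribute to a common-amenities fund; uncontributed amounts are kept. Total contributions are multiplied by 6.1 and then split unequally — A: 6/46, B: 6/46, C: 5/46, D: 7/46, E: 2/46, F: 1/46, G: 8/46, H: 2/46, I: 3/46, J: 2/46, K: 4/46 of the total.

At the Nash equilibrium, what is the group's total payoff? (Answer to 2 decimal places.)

Player j's private return per contributed unit is 6.1 × (j's share). Contributing is weakly dominant for j when that share is at least 1/6.1 = 0.1639, and contributing 0 is dominant otherwise.
Only G (8/46) clears that bar, contributing 22; the remaining 10 contribute 0. Total contributed: 22.
The common-amenities fund pays out 6.1 × 22 = 134.20 in total (split across the unequal shares, but the aggregate is all that matters for the group sum).
The 10 free-riders keep 22 each, adding 220. Group total = 220 + 134.20 = 354.20.

354.20 credits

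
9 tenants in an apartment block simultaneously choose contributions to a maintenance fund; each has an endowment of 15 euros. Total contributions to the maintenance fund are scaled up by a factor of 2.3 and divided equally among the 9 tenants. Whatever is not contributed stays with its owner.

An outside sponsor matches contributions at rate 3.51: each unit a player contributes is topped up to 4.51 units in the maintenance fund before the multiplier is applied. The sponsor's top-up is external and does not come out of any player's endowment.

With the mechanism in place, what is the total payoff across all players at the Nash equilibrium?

1400.36 euros

The effective private return per unit is now 2.3 × 4.51 / 9 = 1.1526 > 1, so every player's dominant strategy flips to full contribution.
At the Nash equilibrium everyone contributes 15. Group total payoff = 2.3 × 4.51 × 135 = 1400.36.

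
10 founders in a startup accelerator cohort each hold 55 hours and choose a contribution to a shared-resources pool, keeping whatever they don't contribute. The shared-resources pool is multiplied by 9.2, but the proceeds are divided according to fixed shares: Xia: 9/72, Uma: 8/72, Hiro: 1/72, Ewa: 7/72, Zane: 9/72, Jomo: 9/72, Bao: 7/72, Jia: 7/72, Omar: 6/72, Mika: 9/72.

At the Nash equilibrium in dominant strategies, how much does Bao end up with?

300.97 hours

A player with share s gets back 9.2·s per unit contributed, so full contribution is dominant for anyone with s > 1/9.2 = 0.1087 and zero contribution is dominant for anyone below.
The shares above 0.1087 belong to Xia, Uma, Zane, Jomo and Mika, contributing 55 each; the remaining 5 contribute 0. Total contributed: 275.
Bao keeps 55 and receives 9.2 × 275 × 7/72 = 245.97 from the shared-resources pool, for a payoff of 300.97.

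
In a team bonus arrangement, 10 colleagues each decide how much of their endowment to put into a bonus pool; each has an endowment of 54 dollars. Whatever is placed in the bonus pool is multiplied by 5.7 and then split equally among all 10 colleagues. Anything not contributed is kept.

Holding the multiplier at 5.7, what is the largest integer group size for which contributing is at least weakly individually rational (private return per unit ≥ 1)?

Private return per unit is 5.7/(group size), which is ≥ 1 whenever the group size is ≤ 5.7.
The largest such integer is 5.

5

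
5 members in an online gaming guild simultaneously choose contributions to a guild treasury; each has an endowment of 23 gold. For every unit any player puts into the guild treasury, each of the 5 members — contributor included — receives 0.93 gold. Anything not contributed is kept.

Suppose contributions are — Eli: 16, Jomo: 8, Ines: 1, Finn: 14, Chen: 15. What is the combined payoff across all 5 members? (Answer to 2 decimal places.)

312.10 gold

Total contributed: 16 + 8 + 1 + 14 + 15 = 54; total kept: 5 × 23 − 54 = 61.
The guild treasury pays out 0.93 × 5 × 54 = 251.10 in aggregate.
Group total = 61 + 251.10 = 312.10.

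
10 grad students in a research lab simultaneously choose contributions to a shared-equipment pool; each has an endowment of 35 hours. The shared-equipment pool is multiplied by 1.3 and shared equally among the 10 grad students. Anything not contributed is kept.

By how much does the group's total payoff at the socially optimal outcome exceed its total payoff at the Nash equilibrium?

105.00 hours

Each contributed unit returns 1.3/10 = 0.1300 to its contributor — below 1 — so contributing 0 is dominant for every player. At the Nash equilibrium everyone keeps their 35, and the group total is 10 × 35 = 350.
Each contributed unit returns 1.300 to the group as a whole (0.1300 to each of 10 players), which exceeds 1, so the social optimum is full contribution: group total = 1.300 × 350 = 455.00.
Efficiency loss = 455.00 − 350 = 105.00.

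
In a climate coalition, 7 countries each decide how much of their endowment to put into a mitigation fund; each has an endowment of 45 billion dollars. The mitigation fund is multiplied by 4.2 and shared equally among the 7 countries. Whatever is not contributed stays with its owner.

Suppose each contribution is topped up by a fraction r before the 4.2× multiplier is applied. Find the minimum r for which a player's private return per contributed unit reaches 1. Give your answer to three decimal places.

0.667

With matching at rate r, one contributed unit becomes (1 + r) in the mitigation fund and returns 4.2 × (1 + r) / 7 to the contributor.
Setting this equal to 1: 1 + r = 7/4.2 = 1.6667.
So the minimum matching rate is r = 1.6667 − 1 = 0.667.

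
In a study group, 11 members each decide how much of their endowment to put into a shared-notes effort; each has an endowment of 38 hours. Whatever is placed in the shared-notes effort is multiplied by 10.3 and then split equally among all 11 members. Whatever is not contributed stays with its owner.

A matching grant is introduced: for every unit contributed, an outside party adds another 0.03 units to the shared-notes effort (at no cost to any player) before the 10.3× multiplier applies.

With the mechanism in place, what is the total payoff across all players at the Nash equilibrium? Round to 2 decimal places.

418.00 hours

Even with the mechanism, each unit contributed returns only 10.3 × 1.03 / 11 = 0.9645 per unit of net cost, so contributing nothing is still dominant.
At the Nash equilibrium no one contributes; group total payoff = 11 × 38 = 418.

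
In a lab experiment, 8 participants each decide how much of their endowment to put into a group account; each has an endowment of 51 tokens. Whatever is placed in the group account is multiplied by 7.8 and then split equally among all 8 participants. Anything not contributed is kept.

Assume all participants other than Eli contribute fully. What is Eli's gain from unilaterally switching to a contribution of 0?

1.28 tokens

Switching from a contribution of 51 to 0 lets Eli keep an extra 51 tokens, but lowers the group account by 51, which costs Eli their own share of that drop: 7.8/8 × 51 = 49.72.
Net gain = 51 − 49.72 = 1.28. The private return per contributed unit (0.9750) is below 1, so free-riding is indeed the best response regardless of what the others do.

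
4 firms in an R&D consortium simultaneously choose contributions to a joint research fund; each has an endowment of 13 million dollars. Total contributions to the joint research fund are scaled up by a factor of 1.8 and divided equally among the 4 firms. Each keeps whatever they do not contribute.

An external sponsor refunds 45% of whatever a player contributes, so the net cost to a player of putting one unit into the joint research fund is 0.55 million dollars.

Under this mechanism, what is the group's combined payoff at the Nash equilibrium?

With the mechanism, a contributed unit returns (1.8/4) / 0.55 = 0.8182 per unit of net cost — still below 1 — so contributing 0 remains dominant for every player.
Everyone keeps their endowment and the group total is 4 × 13 = 52.

52.00 million dollars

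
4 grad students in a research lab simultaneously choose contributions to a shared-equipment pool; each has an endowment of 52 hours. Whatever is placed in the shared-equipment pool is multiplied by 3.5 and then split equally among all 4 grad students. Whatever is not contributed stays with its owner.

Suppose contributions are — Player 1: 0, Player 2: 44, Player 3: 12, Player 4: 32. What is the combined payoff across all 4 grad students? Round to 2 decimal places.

Total contributed: 0 + 44 + 12 + 32 = 88; total kept: 4 × 52 − 88 = 120.
The shared-equipment pool pays out 3.5 × 88 = 308.00 in aggregate.
Group total = 120 + 308.00 = 428.00.

428.00 hours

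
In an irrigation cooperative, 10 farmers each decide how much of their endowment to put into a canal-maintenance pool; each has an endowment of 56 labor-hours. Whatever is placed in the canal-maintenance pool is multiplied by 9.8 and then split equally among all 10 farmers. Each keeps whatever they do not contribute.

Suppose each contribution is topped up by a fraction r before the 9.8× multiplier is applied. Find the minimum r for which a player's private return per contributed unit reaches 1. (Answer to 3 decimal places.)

0.020

With matching at rate r, one contributed unit becomes (1 + r) in the canal-maintenance pool and returns 9.8 × (1 + r) / 10 to the contributor.
Setting this equal to 1: 1 + r = 10/9.8 = 1.0204.
So the minimum matching rate is r = 1.0204 − 1 = 0.020.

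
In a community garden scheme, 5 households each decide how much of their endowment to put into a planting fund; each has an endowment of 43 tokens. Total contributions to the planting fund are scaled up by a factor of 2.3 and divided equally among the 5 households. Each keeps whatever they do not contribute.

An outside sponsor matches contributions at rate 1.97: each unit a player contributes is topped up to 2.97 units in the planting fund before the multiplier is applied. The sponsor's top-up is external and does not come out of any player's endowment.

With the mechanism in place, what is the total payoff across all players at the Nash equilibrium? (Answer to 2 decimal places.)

The effective private return per unit is now 2.3 × 2.97 / 5 = 1.3662 > 1, so every player's dominant strategy flips to full contribution.
At the Nash equilibrium everyone contributes 43. Group total payoff = 2.3 × 2.97 × 215 = 1468.67.

1468.67 tokens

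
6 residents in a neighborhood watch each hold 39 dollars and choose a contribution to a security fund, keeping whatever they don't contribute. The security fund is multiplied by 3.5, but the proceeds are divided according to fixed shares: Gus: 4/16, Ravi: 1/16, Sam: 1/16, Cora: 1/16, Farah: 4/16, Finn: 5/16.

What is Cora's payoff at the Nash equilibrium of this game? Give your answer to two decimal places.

47.53 dollars

For player j, contributing a unit is worthwhile iff 3.5 × (j's share) ≥ 1, i.e. iff j's share is at least 0.2857.
Finn alone (share 5/16) is above the threshold, contributing 39; the remaining 5 contribute 0. Total contributed: 39.
Cora keeps 39 and receives 3.5 × 39 × 1/16 = 8.53 from the security fund, for a payoff of 47.53.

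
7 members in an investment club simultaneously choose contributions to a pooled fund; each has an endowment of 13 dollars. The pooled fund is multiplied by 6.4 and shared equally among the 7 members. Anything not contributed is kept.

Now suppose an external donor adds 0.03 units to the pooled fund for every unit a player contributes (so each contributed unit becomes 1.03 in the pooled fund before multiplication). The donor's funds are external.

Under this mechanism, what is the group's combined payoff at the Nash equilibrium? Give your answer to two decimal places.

Even with the mechanism, each unit contributed returns only 6.4 × 1.03 / 7 = 0.9417 per unit of net cost, so contributing nothing is still dominant.
At the Nash equilibrium no one contributes; group total payoff = 7 × 13 = 91.

91.00 dollars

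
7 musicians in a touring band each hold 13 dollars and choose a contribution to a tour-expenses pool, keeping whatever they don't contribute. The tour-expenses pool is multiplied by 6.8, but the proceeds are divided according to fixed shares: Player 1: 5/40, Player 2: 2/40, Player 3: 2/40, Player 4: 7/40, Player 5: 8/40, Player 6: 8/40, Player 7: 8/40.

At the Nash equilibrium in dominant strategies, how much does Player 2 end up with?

A player with share s gets back 6.8·s per unit contributed, so full contribution is dominant for anyone with s > 1/6.8 = 0.1471 and zero contribution is dominant for anyone below.
The shares above 0.1471 belong to Player 4, Player 5, Player 6 and Player 7, contributing 13 each; the remaining 3 contribute 0. Total contributed: 52.
Player 2 keeps 13 and receives 6.8 × 52 × 2/40 = 17.68 from the tour-expenses pool, for a payoff of 30.68.

30.68 dollars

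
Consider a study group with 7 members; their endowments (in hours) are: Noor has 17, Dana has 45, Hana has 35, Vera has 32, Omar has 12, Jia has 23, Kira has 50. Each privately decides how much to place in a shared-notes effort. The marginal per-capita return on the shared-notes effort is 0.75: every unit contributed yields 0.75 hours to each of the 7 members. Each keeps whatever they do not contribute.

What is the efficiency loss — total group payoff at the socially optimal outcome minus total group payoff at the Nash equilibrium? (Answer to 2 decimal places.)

909.50 hours

The private return per contributed unit is 0.75 < 1 for everyone, so the Nash equilibrium is zero contribution and the group total is Σ E_j = 17 + 45 + 35 + 32 + 12 + 23 + 50 = 214.
Each contributed unit returns 5.250 to the group, so the social optimum is full contribution by everyone: group total = 5.250 × 214 = 1123.50.
Efficiency loss = (5.250 − 1) × 214 = 909.50.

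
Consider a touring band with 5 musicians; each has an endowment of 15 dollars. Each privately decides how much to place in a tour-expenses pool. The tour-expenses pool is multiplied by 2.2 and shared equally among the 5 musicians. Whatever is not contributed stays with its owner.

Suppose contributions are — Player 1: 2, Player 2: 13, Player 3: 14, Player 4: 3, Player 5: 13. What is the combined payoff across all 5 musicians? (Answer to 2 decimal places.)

Total contributed: 2 + 13 + 14 + 3 + 13 = 45; total kept: 5 × 15 − 45 = 30.
The tour-expenses pool pays out 2.2 × 45 = 99.00 in aggregate.
Group total = 30 + 99.00 = 129.00.

129.00 dollars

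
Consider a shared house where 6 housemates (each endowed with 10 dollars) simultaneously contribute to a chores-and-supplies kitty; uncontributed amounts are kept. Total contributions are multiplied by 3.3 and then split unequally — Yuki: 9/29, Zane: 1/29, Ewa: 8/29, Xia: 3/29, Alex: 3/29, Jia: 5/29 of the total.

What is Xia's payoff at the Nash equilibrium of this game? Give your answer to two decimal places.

Each unit j contributes comes back to j as 3.3 × (j's share), so j prefers to contribute only if that share exceeds 1/3.3 = 0.3030; otherwise keeping the unit dominates.
Yuki alone (share 9/29) is above the threshold, contributing 10; the remaining 5 contribute 0. Total contributed: 10.
Xia keeps 10 and receives 3.3 × 10 × 3/29 = 3.41 from the chores-and-supplies kitty, for a payoff of 13.41.

13.41 dollars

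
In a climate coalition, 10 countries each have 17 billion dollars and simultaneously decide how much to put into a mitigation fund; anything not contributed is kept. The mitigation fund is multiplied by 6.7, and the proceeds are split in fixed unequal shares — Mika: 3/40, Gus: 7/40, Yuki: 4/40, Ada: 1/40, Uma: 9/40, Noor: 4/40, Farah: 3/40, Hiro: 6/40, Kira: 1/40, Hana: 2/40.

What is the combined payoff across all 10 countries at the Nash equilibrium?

For player j, contributing a unit is worthwhile iff 6.7 × (j's share) ≥ 1, i.e. iff j's share is at least 0.1493.
Gus, Uma and Hiro clear that bar, contributing 17 each; the remaining 7 contribute 0. Total contributed: 51.
The mitigation fund pays out 6.7 × 51 = 341.70 in total (split across the unequal shares, but the aggregate is all that matters for the group sum).
The 7 free-riders keep 17 each, adding 119. Group total = 119 + 341.70 = 460.70.

460.70 billion dollars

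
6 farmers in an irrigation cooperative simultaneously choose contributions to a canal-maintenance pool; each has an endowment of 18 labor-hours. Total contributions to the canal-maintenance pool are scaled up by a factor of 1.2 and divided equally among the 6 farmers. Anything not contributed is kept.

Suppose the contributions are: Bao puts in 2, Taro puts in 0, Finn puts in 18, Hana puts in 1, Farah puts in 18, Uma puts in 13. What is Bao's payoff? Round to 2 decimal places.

26.40 labor-hours

Total contributed: 2 + 0 + 18 + 1 + 18 + 13 = 52.
Each receives 1.2 × 52 / 6 = 10.40 from the canal-maintenance pool.
Bao keeps 18 − 2 = 16, so Bao's payoff is 16 + 10.40 = 26.40.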